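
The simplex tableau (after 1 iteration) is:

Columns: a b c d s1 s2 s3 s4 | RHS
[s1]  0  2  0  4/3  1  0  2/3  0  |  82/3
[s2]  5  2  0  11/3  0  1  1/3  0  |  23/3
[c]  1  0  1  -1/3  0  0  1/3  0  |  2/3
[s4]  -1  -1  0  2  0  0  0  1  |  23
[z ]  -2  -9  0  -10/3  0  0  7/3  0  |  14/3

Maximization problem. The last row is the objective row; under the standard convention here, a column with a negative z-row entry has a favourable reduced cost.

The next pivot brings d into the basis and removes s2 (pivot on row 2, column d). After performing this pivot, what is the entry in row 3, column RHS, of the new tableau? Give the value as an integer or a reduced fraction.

15/11

Pivot element is row 2, column d: 11/3.
Normalize row 2: new (row 2, RHS) = (23/3)/(11/3) = 23/11.
row 3 ← row 3 − (-1/3)·(new row 2): 2/3 − (-1/3)·(23/11) = 15/11.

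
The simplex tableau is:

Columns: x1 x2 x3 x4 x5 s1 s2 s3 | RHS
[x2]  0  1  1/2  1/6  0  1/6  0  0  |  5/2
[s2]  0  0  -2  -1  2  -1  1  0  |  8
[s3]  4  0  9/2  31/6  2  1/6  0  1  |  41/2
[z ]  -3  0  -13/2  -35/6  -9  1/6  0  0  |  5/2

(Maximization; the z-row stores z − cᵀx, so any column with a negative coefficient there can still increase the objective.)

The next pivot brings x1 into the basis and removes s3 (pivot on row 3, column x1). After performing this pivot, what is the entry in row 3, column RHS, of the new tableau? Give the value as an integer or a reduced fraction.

41/8

Pivot element is row 3, column x1: 4.
Normalize row 3: new (row 3, RHS) = (41/2)/4 = 41/8.
Row 3 is the pivot row, so the entry is 41/8.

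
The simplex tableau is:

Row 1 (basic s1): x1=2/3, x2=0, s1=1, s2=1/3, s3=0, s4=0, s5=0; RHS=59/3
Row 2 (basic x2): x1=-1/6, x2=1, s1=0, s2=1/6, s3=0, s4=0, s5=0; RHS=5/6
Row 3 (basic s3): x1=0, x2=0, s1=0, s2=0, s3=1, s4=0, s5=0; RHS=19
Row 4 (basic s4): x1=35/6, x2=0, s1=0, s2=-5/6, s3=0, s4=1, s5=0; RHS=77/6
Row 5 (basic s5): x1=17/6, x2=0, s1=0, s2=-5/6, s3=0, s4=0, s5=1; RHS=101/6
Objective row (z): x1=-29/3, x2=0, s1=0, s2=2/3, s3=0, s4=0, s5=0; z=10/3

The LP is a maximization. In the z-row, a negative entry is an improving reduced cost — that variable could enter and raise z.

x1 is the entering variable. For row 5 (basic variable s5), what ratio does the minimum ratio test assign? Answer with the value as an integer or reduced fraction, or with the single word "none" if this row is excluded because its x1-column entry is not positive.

Ratio = RHS / (x1 entry) = (101/6) / (17/6) = 101/17.

101/17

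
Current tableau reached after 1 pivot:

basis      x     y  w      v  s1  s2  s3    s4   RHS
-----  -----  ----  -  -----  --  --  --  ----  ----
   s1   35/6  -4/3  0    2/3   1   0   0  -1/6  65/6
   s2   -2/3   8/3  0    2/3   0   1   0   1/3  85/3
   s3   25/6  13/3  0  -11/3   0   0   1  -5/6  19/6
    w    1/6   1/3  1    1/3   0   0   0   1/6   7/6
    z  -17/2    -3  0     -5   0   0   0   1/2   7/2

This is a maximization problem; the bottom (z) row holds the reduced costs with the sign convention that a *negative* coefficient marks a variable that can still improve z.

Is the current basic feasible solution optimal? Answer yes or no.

Column x has objective-row coefficient -17/2, which is negative; an improving pivot exists, so not yet optimal.

no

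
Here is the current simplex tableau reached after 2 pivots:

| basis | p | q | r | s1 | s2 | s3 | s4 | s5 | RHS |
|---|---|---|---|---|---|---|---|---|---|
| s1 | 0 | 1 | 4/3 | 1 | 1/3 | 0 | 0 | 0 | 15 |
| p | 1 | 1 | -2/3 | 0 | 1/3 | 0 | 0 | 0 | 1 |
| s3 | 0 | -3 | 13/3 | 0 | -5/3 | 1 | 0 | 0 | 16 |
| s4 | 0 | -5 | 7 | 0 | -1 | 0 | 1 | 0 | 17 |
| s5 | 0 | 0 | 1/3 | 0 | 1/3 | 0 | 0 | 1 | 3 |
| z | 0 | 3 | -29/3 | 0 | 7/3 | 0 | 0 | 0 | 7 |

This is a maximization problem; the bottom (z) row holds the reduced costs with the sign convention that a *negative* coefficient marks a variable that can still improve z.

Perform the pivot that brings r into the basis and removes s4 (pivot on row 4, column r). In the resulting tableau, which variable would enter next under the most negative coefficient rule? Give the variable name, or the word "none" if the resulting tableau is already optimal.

q

Pivot element 7. New z-row = old z-row − (-29/3)·(row 4/7).
Updated z-row coefficients: p: 0, q: -82/21, r: 0, s1: 0, s2: 20/21, s3: 0, s4: 29/21, s5: 0.
The most negative is -82/21 in column q, so q would enter next.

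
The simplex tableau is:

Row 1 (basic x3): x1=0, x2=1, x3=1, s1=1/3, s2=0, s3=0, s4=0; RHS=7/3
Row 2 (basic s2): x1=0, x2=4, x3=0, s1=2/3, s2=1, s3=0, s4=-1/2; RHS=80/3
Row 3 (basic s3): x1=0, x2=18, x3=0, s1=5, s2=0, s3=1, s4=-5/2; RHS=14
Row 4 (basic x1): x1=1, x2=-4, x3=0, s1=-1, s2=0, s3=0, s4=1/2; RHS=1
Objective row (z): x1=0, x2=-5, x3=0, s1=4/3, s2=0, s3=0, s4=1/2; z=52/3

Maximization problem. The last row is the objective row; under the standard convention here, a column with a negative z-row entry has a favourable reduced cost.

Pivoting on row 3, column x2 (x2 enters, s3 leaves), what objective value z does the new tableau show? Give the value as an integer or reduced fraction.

Minimum ratio for x2: 14/18 = 7/9.
z changes by −(z-row coeff of x2)·ratio = −(-5)·(7/9) = 35/9.
New z = 52/3 + (35/9) = 191/9.

191/9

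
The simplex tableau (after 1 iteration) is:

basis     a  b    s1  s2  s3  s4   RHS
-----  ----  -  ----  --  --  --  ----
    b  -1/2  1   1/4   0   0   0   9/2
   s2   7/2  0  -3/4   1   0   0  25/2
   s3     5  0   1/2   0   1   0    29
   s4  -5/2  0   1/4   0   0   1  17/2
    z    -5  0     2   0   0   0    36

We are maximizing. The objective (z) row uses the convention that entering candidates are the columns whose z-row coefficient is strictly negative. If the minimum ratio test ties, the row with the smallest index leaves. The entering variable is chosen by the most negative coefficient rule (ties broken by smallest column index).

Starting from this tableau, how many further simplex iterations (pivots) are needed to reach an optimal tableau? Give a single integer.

pivot: a in, s2 out → z = 377/7
No improving column remains; optimal.

1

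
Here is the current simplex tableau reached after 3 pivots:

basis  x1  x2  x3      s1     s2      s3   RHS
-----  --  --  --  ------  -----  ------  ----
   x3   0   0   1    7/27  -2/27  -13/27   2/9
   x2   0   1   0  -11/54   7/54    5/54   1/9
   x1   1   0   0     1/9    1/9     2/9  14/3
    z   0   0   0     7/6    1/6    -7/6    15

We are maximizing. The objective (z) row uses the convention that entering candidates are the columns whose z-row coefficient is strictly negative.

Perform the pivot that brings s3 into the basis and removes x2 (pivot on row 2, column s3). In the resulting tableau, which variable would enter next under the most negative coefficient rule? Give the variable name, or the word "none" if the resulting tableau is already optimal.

Pivot element 5/54. New z-row = old z-row − (-7/6)·(row 2/(5/54)).
Updated z-row coefficients: x1: 0, x2: 63/5, x3: 0, s1: -7/5, s2: 9/5, s3: 0.
The most negative is -7/5 in column s1, so s1 would enter next.

s1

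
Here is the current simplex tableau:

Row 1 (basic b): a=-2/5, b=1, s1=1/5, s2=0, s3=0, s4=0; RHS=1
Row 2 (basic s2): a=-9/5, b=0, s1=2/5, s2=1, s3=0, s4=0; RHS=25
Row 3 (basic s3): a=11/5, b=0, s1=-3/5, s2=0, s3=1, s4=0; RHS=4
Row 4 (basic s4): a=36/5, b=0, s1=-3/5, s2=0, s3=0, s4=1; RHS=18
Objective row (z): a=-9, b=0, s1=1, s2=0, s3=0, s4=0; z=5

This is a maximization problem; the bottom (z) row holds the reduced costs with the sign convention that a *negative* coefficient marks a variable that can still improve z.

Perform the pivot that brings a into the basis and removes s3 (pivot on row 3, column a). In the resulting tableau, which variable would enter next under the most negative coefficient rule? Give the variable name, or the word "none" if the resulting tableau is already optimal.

Pivot element 11/5. New z-row = old z-row − (-9)·(row 3/(11/5)).
Updated z-row coefficients: a: 0, b: 0, s1: -16/11, s2: 0, s3: 45/11, s4: 0.
The most negative is -16/11 in column s1, so s1 would enter next.

s1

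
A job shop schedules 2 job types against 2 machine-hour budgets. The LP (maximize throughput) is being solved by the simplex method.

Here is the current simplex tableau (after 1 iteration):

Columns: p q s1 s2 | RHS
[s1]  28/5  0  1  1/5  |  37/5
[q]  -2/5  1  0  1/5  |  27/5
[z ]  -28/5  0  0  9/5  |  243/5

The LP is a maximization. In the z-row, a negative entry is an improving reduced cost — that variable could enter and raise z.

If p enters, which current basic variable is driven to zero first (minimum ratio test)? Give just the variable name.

s1

Ratios: row 1 (s1): (37/5)/(28/5) = 37/28; row 2 (q): entry -2/5 ≤ 0, skip.
Minimum ratio 37/28 is in the s1 row, so s1 leaves.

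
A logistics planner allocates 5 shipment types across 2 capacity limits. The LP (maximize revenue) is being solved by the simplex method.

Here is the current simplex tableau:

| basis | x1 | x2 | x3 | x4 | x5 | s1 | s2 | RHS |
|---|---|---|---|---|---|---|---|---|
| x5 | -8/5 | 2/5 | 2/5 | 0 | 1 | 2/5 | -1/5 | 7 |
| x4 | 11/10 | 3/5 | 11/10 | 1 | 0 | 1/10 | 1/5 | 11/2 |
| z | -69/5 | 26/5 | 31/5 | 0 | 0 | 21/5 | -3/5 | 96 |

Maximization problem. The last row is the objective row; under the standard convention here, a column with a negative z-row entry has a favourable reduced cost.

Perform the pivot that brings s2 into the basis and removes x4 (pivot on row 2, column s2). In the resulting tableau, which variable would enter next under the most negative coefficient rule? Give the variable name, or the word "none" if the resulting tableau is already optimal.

Pivot element 1/5. New z-row = old z-row − (-3/5)·(row 2/(1/5)).
Updated z-row coefficients: x1: -21/2, x2: 7, x3: 19/2, x4: 3, x5: 0, s1: 9/2, s2: 0.
The most negative is -21/2 in column x1, so x1 would enter next.

x1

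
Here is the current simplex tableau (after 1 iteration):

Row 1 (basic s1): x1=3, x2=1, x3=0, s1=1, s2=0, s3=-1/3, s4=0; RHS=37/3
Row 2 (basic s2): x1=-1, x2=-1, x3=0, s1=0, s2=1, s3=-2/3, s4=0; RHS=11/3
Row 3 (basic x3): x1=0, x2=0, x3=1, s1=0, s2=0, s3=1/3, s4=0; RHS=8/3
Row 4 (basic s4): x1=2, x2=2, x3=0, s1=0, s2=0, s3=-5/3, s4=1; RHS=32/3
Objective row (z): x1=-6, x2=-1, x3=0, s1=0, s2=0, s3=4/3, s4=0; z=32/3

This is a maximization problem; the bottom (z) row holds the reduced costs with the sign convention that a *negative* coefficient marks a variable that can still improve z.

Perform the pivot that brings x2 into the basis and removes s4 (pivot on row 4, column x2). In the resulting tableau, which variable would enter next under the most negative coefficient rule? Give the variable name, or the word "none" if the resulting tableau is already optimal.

x1

Pivot element 2. New z-row = old z-row − (-1)·(row 4/2).
Updated z-row coefficients: x1: -5, x2: 0, x3: 0, s1: 0, s2: 0, s3: 1/2, s4: 1/2.
The most negative is -5 in column x1, so x1 would enter next.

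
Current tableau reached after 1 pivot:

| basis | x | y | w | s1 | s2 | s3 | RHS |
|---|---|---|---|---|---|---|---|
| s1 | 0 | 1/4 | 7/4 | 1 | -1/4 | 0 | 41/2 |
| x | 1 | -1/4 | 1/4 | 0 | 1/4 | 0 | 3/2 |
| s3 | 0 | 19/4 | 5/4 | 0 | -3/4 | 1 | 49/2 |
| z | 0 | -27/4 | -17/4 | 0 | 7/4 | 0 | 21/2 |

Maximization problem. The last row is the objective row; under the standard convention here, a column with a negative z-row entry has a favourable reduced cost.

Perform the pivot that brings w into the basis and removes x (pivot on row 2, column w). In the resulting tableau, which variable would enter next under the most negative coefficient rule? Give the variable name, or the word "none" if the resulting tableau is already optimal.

Pivot element 1/4. New z-row = old z-row − (-17/4)·(row 2/(1/4)).
Updated z-row coefficients: x: 17, y: -11, w: 0, s1: 0, s2: 6, s3: 0.
The most negative is -11 in column y, so y would enter next.

y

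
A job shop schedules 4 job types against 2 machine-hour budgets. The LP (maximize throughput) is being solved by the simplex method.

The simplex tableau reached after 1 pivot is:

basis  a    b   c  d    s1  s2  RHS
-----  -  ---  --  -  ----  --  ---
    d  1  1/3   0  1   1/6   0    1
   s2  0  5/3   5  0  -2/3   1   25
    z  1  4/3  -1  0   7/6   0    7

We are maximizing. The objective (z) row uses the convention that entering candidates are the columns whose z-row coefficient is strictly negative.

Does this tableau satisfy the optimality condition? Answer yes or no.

no

Column c has objective-row coefficient -1, which is negative; an improving pivot exists, so not yet optimal.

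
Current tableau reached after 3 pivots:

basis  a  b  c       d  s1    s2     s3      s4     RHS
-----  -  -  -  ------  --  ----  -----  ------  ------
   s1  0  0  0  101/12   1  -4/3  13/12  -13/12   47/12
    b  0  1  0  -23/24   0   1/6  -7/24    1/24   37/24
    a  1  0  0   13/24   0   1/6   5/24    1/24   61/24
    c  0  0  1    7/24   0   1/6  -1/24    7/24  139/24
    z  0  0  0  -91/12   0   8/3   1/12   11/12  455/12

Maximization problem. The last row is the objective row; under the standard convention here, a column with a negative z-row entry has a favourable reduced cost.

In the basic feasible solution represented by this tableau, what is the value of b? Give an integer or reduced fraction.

b is basic (row 2); its value is the RHS of that row: 37/24.

37/24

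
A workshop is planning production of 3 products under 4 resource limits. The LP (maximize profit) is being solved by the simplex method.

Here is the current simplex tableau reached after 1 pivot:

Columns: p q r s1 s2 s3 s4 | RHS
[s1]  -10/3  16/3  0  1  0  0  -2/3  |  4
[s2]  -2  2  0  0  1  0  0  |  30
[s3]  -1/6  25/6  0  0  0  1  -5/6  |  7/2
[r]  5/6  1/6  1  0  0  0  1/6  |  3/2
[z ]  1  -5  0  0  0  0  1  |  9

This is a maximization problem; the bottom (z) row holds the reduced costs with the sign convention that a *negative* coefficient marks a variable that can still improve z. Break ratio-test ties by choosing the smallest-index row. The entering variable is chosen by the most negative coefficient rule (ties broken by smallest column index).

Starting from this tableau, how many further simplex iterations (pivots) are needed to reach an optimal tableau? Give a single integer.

2

pivot: q in, s1 out → z = 51/4
pivot: p in, s3 out → z = 170/13
No improving column remains; optimal.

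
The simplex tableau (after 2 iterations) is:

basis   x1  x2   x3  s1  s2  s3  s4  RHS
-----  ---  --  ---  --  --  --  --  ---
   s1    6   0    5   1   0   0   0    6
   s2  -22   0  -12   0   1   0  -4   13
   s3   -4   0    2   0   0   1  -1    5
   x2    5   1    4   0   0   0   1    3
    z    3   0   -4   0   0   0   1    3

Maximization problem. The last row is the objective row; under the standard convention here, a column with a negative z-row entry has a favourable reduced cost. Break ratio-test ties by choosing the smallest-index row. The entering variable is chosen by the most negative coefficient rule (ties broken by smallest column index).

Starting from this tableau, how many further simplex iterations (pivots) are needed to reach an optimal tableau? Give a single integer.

pivot: x3 in, x2 out → z = 6
No improving column remains; optimal.

1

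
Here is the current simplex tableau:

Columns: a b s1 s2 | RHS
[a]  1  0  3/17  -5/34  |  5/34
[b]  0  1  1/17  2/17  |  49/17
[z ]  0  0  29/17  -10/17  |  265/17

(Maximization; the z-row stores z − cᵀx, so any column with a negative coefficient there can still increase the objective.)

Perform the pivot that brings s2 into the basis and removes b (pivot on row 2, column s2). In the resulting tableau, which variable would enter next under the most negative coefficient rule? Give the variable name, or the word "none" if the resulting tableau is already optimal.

Pivot element 2/17. New z-row = old z-row − (-10/17)·(row 2/(2/17)).
Updated z-row coefficients: a: 0, b: 5, s1: 2, s2: 0.
No coefficient is strictly negative; the tableau after this pivot is optimal.

none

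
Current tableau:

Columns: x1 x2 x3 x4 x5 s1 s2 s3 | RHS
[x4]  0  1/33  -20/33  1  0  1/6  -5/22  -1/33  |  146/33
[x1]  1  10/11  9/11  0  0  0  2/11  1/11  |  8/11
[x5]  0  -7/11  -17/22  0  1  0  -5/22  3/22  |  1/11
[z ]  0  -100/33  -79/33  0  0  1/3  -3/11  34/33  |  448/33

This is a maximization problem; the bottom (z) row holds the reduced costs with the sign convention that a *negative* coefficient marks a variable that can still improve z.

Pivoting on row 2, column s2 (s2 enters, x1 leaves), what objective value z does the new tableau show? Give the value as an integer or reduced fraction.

44/3

Minimum ratio for s2: (8/11)/(2/11) = 4.
z changes by −(z-row coeff of s2)·ratio = −(-3/11)·4 = 12/11.
New z = 448/33 + (12/11) = 44/3.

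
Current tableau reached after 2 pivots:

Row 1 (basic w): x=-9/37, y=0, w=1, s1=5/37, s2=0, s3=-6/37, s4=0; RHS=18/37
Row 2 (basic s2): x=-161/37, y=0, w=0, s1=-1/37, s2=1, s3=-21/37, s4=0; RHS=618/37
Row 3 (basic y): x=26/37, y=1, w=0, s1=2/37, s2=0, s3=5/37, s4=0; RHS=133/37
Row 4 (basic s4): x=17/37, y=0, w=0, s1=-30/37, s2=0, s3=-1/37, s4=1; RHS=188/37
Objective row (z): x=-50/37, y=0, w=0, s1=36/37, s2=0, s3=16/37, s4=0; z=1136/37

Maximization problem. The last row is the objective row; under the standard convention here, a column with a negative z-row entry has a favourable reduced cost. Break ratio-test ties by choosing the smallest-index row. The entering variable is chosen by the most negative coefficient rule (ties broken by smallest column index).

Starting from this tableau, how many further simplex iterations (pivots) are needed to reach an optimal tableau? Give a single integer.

1

pivot: x in, y out → z = 489/13
No improving column remains; optimal.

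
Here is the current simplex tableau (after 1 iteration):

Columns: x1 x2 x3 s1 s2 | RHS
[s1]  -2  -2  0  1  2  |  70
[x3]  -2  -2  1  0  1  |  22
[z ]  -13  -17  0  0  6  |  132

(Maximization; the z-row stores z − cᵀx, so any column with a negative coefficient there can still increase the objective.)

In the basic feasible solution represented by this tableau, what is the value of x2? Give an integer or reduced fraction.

0

x2 is nonbasic (not in the basis column), so its value in the current BFS is 0.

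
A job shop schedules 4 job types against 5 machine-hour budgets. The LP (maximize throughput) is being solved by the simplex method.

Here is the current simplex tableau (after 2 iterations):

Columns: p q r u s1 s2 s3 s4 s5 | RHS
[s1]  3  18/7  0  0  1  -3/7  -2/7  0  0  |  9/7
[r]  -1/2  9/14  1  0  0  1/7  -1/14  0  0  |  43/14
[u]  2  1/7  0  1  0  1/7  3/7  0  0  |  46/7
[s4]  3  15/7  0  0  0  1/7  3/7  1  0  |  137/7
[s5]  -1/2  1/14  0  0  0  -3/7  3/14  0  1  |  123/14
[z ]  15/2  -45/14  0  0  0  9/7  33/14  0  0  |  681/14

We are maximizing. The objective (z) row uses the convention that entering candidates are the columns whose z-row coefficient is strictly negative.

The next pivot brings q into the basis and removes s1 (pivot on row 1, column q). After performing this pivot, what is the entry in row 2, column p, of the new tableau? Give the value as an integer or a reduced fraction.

Pivot element is row 1, column q: 18/7.
Normalize row 1: new (row 1, p) = 3/(18/7) = 7/6.
row 2 ← row 2 − (9/14)·(new row 1): -1/2 − (9/14)·(7/6) = -5/4.

-5/4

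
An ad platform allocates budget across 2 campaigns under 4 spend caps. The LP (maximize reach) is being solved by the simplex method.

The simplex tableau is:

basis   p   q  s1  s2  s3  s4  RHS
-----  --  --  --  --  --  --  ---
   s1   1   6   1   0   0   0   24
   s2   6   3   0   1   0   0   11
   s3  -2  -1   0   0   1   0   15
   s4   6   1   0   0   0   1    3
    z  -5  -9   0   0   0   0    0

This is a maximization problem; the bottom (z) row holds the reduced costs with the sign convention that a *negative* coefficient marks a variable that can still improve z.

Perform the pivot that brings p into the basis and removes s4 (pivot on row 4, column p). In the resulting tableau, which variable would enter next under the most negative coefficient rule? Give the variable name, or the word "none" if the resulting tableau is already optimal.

Pivot element 6. New z-row = old z-row − (-5)·(row 4/6).
Updated z-row coefficients: p: 0, q: -49/6, s1: 0, s2: 0, s3: 0, s4: 5/6.
The most negative is -49/6 in column q, so q would enter next.

q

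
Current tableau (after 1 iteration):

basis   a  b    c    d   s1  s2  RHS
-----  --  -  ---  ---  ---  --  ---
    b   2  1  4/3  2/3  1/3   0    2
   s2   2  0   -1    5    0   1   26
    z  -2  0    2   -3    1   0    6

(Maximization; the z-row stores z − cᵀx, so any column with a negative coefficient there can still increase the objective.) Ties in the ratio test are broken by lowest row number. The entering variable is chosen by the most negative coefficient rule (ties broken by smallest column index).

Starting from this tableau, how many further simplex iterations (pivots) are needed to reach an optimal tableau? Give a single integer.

pivot: d in, b out → z = 15
No improving column remains; optimal.

1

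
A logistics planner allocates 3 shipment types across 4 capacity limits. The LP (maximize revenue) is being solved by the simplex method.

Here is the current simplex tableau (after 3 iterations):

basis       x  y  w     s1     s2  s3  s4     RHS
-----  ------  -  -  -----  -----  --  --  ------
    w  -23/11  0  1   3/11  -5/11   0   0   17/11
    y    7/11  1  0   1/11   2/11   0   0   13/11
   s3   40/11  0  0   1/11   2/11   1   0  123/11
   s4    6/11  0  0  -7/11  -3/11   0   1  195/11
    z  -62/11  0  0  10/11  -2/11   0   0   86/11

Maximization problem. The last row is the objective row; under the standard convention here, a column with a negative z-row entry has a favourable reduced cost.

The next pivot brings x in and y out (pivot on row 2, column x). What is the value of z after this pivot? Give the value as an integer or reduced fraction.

128/7

Minimum ratio for x: (13/11)/(7/11) = 13/7.
z changes by −(z-row coeff of x)·ratio = −(-62/11)·(13/7) = 806/77.
New z = 86/11 + (806/77) = 128/7.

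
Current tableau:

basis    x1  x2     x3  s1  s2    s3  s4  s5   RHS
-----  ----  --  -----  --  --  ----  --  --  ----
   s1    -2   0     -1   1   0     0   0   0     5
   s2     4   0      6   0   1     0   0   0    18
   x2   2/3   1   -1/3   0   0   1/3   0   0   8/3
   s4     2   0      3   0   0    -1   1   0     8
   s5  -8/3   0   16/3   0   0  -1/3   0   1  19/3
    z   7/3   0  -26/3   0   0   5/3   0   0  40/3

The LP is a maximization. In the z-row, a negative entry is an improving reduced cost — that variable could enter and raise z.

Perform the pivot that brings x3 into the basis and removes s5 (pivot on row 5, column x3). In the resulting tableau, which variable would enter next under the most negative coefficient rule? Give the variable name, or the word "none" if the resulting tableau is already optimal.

Pivot element 16/3. New z-row = old z-row − (-26/3)·(row 5/(16/3)).
Updated z-row coefficients: x1: -2, x2: 0, x3: 0, s1: 0, s2: 0, s3: 9/8, s4: 0, s5: 13/8.
The most negative is -2 in column x1, so x1 would enter next.

x1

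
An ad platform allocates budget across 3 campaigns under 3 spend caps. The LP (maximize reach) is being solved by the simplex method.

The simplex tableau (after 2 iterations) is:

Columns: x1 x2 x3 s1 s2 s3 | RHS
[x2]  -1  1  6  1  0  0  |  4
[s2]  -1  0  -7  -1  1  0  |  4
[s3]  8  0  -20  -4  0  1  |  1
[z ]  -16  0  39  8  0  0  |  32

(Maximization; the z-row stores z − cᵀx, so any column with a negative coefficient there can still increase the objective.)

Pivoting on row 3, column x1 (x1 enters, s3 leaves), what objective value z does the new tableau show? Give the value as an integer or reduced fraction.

34

Minimum ratio for x1: 1/8 = 1/8.
z changes by −(z-row coeff of x1)·ratio = −(-16)·(1/8) = 2.
New z = 32 + 2 = 34.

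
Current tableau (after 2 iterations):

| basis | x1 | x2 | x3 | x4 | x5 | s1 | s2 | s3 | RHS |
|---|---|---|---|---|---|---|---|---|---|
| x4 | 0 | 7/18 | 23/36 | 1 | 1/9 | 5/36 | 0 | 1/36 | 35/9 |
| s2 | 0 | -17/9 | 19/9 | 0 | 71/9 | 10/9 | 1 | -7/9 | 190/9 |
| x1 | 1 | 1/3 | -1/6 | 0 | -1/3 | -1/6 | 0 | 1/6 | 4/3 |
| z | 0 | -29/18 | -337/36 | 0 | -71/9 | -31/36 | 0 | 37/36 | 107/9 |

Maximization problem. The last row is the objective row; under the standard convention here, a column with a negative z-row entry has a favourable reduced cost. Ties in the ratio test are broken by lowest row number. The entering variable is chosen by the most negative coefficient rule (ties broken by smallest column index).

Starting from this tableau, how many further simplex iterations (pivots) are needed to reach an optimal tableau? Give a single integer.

2

pivot: x3 in, x4 out → z = 1584/23
pivot: x5 in, s2 out → z = 13104/173
No improving column remains; optimal.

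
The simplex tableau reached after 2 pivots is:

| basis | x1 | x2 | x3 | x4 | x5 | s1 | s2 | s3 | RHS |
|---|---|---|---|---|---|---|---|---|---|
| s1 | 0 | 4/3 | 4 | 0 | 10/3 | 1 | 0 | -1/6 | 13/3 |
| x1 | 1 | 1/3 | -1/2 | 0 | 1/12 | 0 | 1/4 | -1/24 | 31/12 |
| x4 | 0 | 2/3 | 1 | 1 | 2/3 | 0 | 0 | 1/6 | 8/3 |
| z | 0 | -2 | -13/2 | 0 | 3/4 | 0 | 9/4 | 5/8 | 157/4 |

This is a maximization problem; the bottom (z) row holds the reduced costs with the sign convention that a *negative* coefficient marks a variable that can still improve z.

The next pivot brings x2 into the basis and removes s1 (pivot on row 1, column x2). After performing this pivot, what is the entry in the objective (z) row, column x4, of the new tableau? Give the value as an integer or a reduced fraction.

Pivot element is row 1, column x2: 4/3.
Normalize row 1: new (row 1, x4) = 0/(4/3) = 0.
z-row ← z-row − (-2)·(new row 1): 0 − (-2)·0 = 0.

0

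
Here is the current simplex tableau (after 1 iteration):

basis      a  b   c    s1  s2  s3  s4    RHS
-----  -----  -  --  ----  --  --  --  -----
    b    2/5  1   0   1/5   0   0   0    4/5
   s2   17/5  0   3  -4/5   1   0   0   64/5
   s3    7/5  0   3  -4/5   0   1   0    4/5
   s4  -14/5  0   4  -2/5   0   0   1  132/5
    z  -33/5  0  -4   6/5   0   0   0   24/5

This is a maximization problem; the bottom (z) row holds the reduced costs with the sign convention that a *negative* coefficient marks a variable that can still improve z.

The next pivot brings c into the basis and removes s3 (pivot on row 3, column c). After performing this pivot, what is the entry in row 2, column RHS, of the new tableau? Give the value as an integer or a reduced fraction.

12

Pivot element is row 3, column c: 3.
Normalize row 3: new (row 3, RHS) = (4/5)/3 = 4/15.
row 2 ← row 2 − 3·(new row 3): 64/5 − 3·(4/15) = 12.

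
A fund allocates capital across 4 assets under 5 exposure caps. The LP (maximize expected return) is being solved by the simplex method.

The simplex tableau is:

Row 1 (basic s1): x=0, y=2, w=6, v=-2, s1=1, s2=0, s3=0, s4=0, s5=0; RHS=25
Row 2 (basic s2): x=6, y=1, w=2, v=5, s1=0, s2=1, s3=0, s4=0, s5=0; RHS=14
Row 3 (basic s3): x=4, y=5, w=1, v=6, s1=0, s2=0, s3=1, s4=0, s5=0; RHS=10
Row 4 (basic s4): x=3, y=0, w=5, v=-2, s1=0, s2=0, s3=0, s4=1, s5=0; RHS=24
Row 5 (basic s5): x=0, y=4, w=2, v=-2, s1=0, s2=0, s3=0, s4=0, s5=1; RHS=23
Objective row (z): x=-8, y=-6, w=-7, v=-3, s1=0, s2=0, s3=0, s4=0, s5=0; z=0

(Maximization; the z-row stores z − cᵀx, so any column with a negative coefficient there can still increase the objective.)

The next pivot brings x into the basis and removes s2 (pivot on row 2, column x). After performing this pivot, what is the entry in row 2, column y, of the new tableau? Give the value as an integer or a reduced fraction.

1/6

Pivot element is row 2, column x: 6.
Normalize row 2: new (row 2, y) = 1/6 = 1/6.
Row 2 is the pivot row, so the entry is 1/6.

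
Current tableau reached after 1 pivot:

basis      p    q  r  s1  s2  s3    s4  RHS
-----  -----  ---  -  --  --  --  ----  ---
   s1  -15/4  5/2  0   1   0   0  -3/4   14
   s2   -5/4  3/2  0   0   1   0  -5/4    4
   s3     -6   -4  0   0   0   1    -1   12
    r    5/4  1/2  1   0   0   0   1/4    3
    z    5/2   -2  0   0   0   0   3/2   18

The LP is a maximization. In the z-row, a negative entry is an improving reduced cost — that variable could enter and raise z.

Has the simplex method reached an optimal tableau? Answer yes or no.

Column q has objective-row coefficient -2, which is negative; an improving pivot exists, so not yet optimal.

no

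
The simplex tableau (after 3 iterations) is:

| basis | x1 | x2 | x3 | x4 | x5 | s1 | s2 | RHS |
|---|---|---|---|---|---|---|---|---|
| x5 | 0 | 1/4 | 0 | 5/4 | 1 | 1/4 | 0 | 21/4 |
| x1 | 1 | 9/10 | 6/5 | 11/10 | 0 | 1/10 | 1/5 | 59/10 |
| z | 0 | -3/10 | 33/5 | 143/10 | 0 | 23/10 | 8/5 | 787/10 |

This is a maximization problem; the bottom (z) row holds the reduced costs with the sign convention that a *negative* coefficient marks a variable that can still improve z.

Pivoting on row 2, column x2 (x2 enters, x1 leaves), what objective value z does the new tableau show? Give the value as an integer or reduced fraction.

242/3

Minimum ratio for x2: (59/10)/(9/10) = 59/9.
z changes by −(z-row coeff of x2)·ratio = −(-3/10)·(59/9) = 59/30.
New z = 787/10 + (59/30) = 242/3.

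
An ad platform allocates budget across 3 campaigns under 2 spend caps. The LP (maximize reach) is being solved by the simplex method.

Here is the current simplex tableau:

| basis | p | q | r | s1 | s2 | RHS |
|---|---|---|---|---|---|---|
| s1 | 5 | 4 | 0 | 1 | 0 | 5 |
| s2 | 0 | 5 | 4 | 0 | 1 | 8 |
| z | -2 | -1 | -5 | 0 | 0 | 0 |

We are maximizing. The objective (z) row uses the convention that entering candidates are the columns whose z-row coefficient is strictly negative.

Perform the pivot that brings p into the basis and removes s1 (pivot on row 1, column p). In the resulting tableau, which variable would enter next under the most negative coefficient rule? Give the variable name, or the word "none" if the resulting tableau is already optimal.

Pivot element 5. New z-row = old z-row − (-2)·(row 1/5).
Updated z-row coefficients: p: 0, q: 3/5, r: -5, s1: 2/5, s2: 0.
The most negative is -5 in column r, so r would enter next.

r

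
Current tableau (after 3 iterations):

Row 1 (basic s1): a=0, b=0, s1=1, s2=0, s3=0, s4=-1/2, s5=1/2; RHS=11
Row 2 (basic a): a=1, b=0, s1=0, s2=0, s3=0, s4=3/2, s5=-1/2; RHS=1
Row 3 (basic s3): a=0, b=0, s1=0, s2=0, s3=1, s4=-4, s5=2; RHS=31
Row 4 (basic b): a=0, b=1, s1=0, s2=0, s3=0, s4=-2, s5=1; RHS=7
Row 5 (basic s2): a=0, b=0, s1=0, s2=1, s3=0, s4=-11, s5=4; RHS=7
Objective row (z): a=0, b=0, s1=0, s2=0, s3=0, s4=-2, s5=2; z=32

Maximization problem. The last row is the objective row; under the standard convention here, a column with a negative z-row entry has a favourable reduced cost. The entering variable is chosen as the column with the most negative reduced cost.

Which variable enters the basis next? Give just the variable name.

s4

Objective-row coefficients: a: 0, b: 0, s1: 0, s2: 0, s3: 0, s4: -2, s5: 2.
The most negative is -2 in column s4, so s4 enters.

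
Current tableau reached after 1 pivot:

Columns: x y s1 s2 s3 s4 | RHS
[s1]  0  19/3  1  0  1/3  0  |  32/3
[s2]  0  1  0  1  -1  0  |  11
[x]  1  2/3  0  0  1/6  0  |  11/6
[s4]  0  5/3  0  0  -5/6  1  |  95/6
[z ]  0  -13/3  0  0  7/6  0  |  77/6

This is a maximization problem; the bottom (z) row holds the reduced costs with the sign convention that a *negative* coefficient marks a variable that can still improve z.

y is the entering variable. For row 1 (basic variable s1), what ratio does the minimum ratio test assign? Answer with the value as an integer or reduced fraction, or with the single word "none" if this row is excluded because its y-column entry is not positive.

32/19

Ratio = RHS / (y entry) = (32/3) / (19/3) = 32/19.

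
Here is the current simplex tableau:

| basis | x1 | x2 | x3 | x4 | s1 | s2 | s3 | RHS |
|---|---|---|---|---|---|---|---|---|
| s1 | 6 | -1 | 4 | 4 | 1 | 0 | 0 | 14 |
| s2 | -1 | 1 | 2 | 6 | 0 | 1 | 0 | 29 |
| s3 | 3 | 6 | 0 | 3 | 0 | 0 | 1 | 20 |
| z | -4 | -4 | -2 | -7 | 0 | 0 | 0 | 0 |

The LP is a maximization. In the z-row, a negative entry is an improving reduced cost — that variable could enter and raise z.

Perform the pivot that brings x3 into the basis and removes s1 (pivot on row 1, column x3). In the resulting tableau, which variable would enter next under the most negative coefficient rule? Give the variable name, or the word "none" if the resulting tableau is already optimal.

x4

Pivot element 4. New z-row = old z-row − (-2)·(row 1/4).
Updated z-row coefficients: x1: -1, x2: -9/2, x3: 0, x4: -5, s1: 1/2, s2: 0, s3: 0.
The most negative is -5 in column x4, so x4 would enter next.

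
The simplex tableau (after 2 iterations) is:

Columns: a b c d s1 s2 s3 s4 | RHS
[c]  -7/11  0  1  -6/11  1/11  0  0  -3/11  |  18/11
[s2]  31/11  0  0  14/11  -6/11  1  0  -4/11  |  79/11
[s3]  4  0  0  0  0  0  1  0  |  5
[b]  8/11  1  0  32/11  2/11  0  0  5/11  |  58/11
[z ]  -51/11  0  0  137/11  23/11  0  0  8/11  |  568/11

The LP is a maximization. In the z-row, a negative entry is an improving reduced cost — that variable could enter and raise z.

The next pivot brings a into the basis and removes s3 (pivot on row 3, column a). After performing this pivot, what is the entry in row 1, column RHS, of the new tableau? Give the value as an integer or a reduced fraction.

107/44

Pivot element is row 3, column a: 4.
Normalize row 3: new (row 3, RHS) = 5/4 = 5/4.
row 1 ← row 1 − (-7/11)·(new row 3): 18/11 − (-7/11)·(5/4) = 107/44.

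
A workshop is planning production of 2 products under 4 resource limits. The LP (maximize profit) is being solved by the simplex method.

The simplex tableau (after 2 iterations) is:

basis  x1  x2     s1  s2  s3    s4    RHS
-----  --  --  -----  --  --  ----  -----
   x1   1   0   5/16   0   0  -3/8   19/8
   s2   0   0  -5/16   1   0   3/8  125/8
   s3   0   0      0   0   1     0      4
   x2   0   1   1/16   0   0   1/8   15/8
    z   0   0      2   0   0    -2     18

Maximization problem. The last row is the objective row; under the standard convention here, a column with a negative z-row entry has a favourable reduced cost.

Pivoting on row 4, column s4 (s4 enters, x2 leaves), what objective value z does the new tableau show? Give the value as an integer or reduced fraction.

Minimum ratio for s4: (15/8)/(1/8) = 15.
z changes by −(z-row coeff of s4)·ratio = −(-2)·15 = 30.
New z = 18 + 30 = 48.

48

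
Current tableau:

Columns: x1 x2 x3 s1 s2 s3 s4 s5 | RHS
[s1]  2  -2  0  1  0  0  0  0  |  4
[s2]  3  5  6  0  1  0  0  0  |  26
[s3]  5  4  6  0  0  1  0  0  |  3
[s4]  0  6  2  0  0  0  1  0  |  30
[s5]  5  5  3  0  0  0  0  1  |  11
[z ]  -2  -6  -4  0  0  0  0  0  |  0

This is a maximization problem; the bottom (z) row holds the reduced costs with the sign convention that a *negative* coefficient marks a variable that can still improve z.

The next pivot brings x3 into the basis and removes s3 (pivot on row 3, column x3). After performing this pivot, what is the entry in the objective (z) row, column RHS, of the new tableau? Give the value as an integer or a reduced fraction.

Pivot element is row 3, column x3: 6.
Normalize row 3: new (row 3, RHS) = 3/6 = 1/2.
z-row ← z-row − (-4)·(new row 3): 0 − (-4)·(1/2) = 2.

2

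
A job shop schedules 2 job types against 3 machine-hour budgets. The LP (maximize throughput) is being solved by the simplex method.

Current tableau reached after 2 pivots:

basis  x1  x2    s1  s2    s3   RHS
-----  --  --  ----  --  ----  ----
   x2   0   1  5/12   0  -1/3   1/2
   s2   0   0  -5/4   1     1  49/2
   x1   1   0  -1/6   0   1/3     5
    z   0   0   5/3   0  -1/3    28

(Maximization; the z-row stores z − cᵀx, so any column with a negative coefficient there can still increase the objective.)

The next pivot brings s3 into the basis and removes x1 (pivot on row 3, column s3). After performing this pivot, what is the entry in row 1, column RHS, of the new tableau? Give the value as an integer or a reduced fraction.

Pivot element is row 3, column s3: 1/3.
Normalize row 3: new (row 3, RHS) = 5/(1/3) = 15.
row 1 ← row 1 − (-1/3)·(new row 3): 1/2 − (-1/3)·15 = 11/2.

11/2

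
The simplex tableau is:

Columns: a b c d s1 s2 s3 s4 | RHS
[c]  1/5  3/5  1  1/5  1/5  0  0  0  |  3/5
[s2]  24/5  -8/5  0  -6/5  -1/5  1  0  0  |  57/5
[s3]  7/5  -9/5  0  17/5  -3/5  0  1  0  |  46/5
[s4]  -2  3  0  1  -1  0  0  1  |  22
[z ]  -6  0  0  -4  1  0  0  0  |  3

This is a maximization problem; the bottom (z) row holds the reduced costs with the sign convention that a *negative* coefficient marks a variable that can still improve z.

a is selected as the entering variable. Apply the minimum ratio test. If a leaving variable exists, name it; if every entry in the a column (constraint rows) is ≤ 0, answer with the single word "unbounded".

Ratios: row 1 (c): (3/5)/(1/5) = 3; row 2 (s2): (57/5)/(24/5) = 19/8; row 3 (s3): (46/5)/(7/5) = 46/7; row 4 (s4): entry -2 ≤ 0, skip.
Minimum ratio is in the s2 row, so s2 leaves.

s2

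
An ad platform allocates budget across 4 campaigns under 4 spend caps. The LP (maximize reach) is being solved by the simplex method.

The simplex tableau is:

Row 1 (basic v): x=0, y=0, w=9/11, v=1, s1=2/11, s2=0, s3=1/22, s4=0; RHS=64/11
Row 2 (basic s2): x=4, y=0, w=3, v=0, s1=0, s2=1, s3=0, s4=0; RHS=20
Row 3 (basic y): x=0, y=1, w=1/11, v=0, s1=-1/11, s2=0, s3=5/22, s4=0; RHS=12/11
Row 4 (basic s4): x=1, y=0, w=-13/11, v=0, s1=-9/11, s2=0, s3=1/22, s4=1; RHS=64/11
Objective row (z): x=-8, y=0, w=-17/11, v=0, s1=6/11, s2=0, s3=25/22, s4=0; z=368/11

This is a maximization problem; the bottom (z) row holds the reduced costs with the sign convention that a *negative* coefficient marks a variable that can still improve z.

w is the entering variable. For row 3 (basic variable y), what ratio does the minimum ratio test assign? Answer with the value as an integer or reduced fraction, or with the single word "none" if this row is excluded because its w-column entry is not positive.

Ratio = RHS / (w entry) = (12/11) / (1/11) = 12.

12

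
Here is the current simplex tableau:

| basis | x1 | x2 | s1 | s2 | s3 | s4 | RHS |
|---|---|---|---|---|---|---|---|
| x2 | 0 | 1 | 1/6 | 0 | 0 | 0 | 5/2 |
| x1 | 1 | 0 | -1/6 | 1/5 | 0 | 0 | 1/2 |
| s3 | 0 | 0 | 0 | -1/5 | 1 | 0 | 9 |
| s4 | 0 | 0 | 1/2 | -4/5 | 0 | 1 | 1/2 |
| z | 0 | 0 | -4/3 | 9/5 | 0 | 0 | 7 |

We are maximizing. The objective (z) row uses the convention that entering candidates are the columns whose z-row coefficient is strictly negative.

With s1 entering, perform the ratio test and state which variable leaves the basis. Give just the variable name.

Ratios: row 1 (x2): (5/2)/(1/6) = 15; row 2 (x1): entry -1/6 ≤ 0, skip; row 3 (s3): entry 0 ≤ 0, skip; row 4 (s4): (1/2)/(1/2) = 1.
Minimum ratio 1 is in the s4 row, so s4 leaves.

s4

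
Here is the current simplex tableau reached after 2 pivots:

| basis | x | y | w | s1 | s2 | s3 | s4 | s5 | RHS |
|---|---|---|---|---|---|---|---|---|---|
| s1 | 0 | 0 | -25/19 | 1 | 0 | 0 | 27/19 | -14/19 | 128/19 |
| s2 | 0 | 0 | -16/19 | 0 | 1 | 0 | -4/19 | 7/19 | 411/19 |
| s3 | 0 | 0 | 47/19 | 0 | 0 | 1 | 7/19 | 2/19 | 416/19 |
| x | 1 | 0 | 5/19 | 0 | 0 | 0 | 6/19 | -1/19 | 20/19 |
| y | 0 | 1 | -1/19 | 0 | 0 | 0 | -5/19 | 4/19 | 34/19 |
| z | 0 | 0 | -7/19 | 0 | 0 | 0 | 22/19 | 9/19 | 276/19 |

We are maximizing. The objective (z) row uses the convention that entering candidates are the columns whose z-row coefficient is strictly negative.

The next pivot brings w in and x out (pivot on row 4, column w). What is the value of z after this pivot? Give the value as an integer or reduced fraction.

16

Minimum ratio for w: (20/19)/(5/19) = 4.
z changes by −(z-row coeff of w)·ratio = −(-7/19)·4 = 28/19.
New z = 276/19 + (28/19) = 16.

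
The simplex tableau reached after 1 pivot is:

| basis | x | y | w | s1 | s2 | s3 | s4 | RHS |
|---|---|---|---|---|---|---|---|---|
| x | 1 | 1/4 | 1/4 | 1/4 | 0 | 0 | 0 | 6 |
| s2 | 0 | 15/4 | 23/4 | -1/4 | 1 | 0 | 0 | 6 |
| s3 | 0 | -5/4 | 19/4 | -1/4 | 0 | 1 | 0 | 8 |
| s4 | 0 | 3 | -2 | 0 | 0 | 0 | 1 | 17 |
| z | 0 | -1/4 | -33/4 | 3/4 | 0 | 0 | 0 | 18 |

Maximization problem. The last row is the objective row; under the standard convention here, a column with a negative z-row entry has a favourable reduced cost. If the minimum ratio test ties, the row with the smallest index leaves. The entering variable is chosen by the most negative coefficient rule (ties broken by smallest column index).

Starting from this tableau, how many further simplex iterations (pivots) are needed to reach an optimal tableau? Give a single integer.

pivot: w in, s2 out → z = 612/23
No improving column remains; optimal.

1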